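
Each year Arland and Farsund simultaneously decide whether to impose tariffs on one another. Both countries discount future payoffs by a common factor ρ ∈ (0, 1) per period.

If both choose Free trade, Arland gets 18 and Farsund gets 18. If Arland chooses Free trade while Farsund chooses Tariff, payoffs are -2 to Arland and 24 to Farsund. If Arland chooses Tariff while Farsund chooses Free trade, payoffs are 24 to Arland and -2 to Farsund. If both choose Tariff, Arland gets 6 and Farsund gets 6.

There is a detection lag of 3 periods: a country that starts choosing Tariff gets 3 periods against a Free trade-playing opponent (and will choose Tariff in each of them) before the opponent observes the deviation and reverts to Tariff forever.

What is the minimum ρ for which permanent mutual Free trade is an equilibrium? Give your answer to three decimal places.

The best deviation is to choose Tariff for all 3 undetected periods, earning 24 each, then 6 forever once detected.
Deviation value: 24(1−ρ^3)/(1−ρ) + 6ρ^3/(1−ρ); cooperation value: 18/(1−ρ).
IC: 18 ≥ 24(1−ρ^3) + 6ρ^3 = 24 − 18ρ^3.
So ρ^3 ≥ 6/18 = 1/3, giving ρ ≥ (1/3)^(1/3) ≈ 0.693.

0.693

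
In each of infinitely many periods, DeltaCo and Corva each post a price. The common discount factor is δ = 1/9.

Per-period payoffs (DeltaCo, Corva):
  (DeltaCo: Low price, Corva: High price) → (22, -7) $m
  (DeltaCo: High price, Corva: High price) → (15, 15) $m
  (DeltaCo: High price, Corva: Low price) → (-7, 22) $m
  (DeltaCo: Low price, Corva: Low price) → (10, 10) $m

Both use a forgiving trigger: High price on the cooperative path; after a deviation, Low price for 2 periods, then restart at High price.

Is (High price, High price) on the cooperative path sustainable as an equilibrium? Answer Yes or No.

No

A one-shot deviation gives 22 now, then 10 for 2 periods, then back to 15.
Gain from deviating: (22−15) today; loss: (15−10) in each of the next 2 periods.
No-deviation condition: (15−10)(δ+…+δ^2) ≥ 22−15, i.e. δ+…+δ^2 ≥ 7/5.
At δ = 1/9: δ+…+δ^2 = 0.1235 < 1.4000.
So cooperation is not sustainable.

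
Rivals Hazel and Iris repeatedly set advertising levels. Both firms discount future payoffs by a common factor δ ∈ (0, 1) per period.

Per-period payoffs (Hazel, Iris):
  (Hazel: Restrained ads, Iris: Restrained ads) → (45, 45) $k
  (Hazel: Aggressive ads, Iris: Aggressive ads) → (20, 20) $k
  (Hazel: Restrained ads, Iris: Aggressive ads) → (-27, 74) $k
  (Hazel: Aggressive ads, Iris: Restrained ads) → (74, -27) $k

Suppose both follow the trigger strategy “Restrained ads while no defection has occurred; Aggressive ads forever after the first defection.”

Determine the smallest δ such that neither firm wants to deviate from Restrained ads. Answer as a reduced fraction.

Under grim trigger the critical discount factor is (T−C)/(T−P) with T = 74, C = 45, P = 20.
δ* = (74−45)/(74−20) = 29/54.

29/54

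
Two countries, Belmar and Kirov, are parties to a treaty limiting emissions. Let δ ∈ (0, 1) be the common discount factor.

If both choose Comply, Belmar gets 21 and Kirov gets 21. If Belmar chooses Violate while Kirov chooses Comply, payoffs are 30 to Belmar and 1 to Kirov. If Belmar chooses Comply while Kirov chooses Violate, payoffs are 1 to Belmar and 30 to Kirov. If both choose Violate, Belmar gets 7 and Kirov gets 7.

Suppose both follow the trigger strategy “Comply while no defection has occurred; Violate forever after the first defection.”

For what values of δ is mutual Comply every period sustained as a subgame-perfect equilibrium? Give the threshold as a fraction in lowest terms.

21/(1−δ) ≥ 30 + 7δ/(1−δ)
21 ≥ 30 − 23δ
δ ≥ 9/23.

9/23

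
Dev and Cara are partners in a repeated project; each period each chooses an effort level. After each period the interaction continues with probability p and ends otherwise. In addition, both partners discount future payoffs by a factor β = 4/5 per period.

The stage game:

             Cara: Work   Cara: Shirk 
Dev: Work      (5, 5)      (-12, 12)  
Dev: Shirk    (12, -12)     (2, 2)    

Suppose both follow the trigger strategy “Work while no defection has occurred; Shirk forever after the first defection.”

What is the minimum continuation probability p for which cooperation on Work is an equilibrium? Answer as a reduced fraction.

With continuation probability p and discount β, the effective per-period discount factor is βp.
Grim-trigger IC: βp ≥ (12−5)/(12−2) = 7/10.
So p ≥ (7/10)/(4/5) = 7/8.

7/8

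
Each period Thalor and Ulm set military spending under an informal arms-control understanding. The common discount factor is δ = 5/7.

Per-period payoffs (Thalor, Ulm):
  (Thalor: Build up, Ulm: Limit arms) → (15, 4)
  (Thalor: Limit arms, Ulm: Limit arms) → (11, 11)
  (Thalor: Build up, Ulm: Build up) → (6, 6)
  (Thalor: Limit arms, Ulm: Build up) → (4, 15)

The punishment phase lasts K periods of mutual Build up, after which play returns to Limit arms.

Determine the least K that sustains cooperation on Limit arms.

Need Σ_{k=1}^{K} δ^k ≥ (15−11)/(11−6) = 0.8000 at δ = 5/7.
At K = 1 the sum is 0.7143 < 0.8000; at K = 2 it is 1.2245 ≥ 0.8000.
So the minimum punishment length is K = 2.

2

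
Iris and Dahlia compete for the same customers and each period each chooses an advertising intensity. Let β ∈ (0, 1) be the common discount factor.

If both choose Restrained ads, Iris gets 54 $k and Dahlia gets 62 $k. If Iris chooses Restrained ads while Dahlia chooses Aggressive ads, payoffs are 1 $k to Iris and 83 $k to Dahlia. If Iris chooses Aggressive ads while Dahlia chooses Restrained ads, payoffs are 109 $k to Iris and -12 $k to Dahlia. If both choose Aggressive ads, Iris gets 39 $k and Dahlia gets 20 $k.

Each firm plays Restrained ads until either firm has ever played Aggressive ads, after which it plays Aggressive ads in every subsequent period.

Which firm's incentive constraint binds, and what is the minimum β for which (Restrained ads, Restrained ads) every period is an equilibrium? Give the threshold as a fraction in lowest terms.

Iris; β ≥ 11/14

Iris: cooperation gives 54 each period; deviation gives 109 once then 39 forever.
  54/(1−β) ≥ 109 + 39β/(1−β) ⇒ β ≥ 55/70 = 11/14.
Dahlia: cooperation gives 62 each period; deviation gives 83 once then 20 forever.
  β ≥ 21/63 = 1/3.
Both must hold, so the binding constraint is Iris's: β ≥ 11/14.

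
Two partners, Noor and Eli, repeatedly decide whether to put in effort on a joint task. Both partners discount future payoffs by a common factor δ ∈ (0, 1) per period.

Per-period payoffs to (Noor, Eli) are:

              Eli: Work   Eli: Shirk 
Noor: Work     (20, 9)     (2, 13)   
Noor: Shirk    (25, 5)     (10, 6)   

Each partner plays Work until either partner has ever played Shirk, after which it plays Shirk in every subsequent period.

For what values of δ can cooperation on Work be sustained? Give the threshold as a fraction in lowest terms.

4/7

Noor: cooperation gives 20 each period; deviation gives 25 once then 10 forever.
  20/(1−δ) ≥ 25 + 10δ/(1−δ) ⇒ δ ≥ 5/15 = 1/3.
Eli: cooperation gives 9 each period; deviation gives 13 once then 6 forever.
  δ ≥ 4/7.
Both must hold, so the binding constraint is Eli's: δ ≥ 4/7.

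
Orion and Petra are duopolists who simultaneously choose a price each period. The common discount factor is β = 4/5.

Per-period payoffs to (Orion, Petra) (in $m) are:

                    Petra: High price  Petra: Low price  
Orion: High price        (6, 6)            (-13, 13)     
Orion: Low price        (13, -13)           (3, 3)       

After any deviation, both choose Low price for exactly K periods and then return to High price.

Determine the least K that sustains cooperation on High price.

Need Σ_{k=1}^{K} β^k ≥ (13−6)/(6−3) = 2.3333 at β = 4/5.
At K = 3 the sum is 1.9520 < 2.3333; at K = 4 it is 2.3616 ≥ 2.3333.
So the minimum punishment length is K = 4.

4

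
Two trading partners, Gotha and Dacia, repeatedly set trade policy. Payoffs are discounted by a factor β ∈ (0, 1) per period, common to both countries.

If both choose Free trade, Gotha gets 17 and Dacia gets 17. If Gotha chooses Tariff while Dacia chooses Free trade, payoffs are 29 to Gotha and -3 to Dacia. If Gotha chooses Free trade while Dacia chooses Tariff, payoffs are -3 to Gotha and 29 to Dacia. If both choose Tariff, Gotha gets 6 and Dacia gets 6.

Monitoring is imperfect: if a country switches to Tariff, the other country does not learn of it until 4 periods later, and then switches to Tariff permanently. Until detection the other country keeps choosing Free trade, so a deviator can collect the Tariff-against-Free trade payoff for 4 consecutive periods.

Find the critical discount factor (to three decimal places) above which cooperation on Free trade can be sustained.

Deviating for the 4 undetected periods gains 29−17 = 12 per period over cooperation, then loses 17−6 = 11 per period forever once punishment starts.
Gain: 12(1 + β + … + β^3); loss: 11·β^4/(1−β).
No profitable deviation ⇔ 12(1−β^4) ≤ 11·β^4, i.e. β^4 ≥ 12/(12+11) = 12/23.
Hence β ≥ (12/23)^(1/4) ≈ 0.850.

0.850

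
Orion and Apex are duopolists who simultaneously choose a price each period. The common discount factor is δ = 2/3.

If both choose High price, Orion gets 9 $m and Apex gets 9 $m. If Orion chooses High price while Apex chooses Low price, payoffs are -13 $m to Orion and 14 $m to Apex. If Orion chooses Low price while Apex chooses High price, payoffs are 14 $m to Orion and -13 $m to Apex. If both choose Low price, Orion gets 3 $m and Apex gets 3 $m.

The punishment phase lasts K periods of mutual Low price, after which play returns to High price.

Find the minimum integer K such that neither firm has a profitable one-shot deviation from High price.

2

Need Σ_{k=1}^{K} δ^k ≥ (14−9)/(9−3) = 0.8333 at δ = 2/3.
At K = 1 the sum is 0.6667 < 0.8333; at K = 2 it is 1.1111 ≥ 0.8333.
So the minimum punishment length is K = 2.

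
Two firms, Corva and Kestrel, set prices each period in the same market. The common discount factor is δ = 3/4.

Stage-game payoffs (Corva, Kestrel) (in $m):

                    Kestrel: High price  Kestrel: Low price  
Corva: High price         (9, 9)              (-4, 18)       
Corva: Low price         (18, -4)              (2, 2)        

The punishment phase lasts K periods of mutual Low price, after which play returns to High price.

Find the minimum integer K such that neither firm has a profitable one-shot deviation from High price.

2

Need Σ_{k=1}^{K} δ^k ≥ (18−9)/(9−2) = 1.2857 at δ = 3/4.
At K = 1 the sum is 0.7500 < 1.2857; at K = 2 it is 1.3125 ≥ 1.2857.
So the minimum punishment length is K = 2.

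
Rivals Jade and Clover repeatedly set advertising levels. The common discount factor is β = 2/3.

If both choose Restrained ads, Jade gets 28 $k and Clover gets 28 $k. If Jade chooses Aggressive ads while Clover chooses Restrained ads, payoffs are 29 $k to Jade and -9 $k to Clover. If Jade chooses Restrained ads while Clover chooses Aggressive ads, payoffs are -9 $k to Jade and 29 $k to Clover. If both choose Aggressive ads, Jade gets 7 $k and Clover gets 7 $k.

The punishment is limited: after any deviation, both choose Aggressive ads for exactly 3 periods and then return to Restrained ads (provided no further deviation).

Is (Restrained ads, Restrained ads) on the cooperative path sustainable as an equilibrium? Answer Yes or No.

A one-shot deviation gives 29 now, then 7 for 3 periods, then back to 28.
Gain from deviating: (29−28) today; loss: (28−7) in each of the next 3 periods.
No-deviation condition: (28−7)(β+…+β^3) ≥ 29−28, i.e. β+…+β^3 ≥ 1/21.
At β = 2/3: β+…+β^3 = 1.4074 ≥ 0.0476.
So cooperation is sustainable.

Yes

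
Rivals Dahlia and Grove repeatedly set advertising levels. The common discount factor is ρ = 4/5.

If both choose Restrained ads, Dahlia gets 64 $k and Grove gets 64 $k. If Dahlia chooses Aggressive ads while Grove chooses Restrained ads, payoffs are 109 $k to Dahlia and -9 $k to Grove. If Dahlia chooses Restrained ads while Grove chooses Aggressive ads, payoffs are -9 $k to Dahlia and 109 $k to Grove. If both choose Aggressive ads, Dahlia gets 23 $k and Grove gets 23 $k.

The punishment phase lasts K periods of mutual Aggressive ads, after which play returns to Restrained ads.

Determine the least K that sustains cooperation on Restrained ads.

No profitable deviation requires (64−23)(ρ+…+ρ^K) ≥ 109−64, i.e. ρ+…+ρ^K ≥ 45/41 ≈ 1.0976.
With ρ = 4/5, the partial sums are K=1: 0.8000, K=2: 1.4400.
K = 2 is the first length at which the sum reaches 1.0976.

2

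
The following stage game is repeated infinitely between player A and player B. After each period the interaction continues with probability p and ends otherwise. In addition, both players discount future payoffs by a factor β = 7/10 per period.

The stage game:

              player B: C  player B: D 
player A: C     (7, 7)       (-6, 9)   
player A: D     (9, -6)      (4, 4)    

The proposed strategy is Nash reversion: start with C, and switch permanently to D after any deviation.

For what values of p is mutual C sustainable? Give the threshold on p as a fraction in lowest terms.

With continuation probability p and discount β, the effective per-period discount factor is βp.
Grim-trigger IC: βp ≥ (9−7)/(9−4) = 2/5.
So p ≥ (2/5)/(7/10) = 4/7.

4/7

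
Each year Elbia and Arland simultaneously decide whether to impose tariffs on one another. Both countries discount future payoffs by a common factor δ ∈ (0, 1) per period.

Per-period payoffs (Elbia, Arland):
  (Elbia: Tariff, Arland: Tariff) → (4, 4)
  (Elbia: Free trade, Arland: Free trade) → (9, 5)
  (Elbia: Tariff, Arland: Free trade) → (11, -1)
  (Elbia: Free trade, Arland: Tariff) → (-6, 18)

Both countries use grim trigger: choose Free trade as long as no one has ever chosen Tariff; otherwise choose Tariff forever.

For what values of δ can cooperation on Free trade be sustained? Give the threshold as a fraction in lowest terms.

Elbia's threshold: (11−9)/(11−4) = 2/7.
Arland's threshold: (18−5)/(18−4) = 13/14.
2/7 < 13/14, so Arland binds and δ* = 13/14.

13/14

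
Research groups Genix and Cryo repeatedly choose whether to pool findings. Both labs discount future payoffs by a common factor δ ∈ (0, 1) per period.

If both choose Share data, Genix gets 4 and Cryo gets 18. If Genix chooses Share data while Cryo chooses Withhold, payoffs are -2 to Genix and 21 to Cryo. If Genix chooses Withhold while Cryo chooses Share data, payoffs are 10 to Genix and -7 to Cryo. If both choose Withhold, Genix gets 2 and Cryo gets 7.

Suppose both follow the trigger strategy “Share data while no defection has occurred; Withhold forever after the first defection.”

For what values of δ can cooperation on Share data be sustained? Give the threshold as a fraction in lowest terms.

3/4

Genix's threshold: (10−4)/(10−2) = 3/4.
Cryo's threshold: (21−18)/(21−7) = 3/14.
3/4 > 3/14, so Genix binds and δ* = 3/4.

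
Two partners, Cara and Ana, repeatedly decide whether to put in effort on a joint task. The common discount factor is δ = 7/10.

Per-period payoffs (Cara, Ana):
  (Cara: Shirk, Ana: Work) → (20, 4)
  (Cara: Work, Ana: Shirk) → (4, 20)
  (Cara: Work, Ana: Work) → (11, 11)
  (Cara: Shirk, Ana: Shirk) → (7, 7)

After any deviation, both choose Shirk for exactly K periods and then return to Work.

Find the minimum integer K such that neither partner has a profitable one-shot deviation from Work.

No profitable deviation requires (11−7)(δ+…+δ^K) ≥ 20−11, i.e. δ+…+δ^K ≥ 9/4 ≈ 2.2500.
With δ = 7/10, the partial sums are K=1: 0.7000, K=2: 1.1900, …, K=8: 2.1988, K=9: 2.2392, K=10: 2.2674.
K = 10 is the first length at which the sum reaches 2.2500.

10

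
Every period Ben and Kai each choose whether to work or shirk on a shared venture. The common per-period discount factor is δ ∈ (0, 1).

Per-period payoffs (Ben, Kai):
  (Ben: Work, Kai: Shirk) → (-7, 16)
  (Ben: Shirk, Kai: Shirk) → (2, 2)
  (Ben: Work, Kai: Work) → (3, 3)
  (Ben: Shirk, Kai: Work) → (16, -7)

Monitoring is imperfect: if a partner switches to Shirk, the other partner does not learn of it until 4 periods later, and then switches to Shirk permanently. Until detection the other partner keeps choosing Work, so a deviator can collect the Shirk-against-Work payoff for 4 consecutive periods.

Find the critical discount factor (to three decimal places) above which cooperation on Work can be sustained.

Deviating for the 4 undetected periods gains 16−3 = 13 per period over cooperation, then loses 3−2 = 1 per period forever once punishment starts.
Gain: 13(1 + δ + … + δ^3); loss: 1·δ^4/(1−δ).
No profitable deviation ⇔ 13(1−δ^4) ≤ 1·δ^4, i.e. δ^4 ≥ 13/(13+1) = 13/14.
Hence δ ≥ (13/14)^(1/4) ≈ 0.982.

0.982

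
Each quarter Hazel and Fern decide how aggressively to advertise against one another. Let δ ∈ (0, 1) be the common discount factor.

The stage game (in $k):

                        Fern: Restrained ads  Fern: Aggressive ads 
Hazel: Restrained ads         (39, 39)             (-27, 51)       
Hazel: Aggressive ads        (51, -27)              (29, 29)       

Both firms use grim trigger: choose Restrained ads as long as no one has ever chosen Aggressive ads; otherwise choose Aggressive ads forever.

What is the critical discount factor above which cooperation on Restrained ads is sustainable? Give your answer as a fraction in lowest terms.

Under grim trigger the critical discount factor is (T−C)/(T−P) with T = 51, C = 39, P = 29.
δ* = (51−39)/(51−29) = 12/22 = 6/11.

6/11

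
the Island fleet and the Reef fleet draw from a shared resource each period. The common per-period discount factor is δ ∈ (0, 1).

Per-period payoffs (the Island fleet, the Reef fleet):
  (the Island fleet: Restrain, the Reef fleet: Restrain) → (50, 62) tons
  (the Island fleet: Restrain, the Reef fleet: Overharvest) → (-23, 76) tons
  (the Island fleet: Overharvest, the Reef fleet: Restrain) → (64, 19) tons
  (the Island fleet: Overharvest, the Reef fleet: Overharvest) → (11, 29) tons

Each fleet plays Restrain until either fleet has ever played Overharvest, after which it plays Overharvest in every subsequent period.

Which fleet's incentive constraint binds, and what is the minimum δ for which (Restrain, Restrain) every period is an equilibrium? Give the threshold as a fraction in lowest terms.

the Reef fleet; δ ≥ 14/47

the Island fleet's threshold: (64−50)/(64−11) = 14/53.
the Reef fleet's threshold: (76−62)/(76−29) = 14/47.
14/53 < 14/47, so the Reef fleet binds and δ* = 14/47.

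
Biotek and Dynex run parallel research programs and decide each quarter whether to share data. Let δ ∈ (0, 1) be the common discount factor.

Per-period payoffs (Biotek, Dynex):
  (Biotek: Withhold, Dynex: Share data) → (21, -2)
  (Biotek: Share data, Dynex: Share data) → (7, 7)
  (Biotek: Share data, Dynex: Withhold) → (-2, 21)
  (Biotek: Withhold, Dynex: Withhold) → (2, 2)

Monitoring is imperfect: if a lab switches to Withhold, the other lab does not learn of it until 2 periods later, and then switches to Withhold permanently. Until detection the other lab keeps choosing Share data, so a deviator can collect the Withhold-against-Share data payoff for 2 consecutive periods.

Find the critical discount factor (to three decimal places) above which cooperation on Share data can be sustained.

0.858

A deviator earns 21 for 2 periods, then 2 forever; cooperating earns 7 forever. Multiplying the IC by (1−δ):
7 ≥ 21(1−δ^2) + 2δ^2, so 19·δ^2 ≥ 14 and δ^2 ≥ 14/19.
δ ≥ (14/19)^(1/2) ≈ 0.858.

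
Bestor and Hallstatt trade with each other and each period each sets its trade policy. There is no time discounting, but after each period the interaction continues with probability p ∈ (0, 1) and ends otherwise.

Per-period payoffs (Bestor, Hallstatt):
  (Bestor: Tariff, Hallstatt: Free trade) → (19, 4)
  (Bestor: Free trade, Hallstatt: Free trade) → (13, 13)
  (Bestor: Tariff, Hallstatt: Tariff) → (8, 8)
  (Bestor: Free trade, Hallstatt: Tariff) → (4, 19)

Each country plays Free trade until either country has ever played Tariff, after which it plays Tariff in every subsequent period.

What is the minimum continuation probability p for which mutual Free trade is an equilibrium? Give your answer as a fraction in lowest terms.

Expected cooperation value is 13 + p·13 + p²·13 + … = 13/(1−p); deviation gives 19 + p·8/(1−p).
13 ≥ 19(1−p) + 8p ⇒ 11p ≥ 6 ⇒ p ≥ 6/11.

6/11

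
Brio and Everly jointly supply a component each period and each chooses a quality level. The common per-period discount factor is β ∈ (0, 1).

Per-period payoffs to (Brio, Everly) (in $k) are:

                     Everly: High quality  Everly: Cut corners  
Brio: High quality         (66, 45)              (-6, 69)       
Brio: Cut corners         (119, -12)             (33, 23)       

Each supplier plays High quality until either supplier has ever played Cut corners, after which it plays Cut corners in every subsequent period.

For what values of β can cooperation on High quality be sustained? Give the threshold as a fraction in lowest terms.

Brio's threshold: (119−66)/(119−33) = 53/86.
Everly's threshold: (69−45)/(69−23) = 12/23.
53/86 > 12/23, so Brio binds and β* = 53/86.

53/86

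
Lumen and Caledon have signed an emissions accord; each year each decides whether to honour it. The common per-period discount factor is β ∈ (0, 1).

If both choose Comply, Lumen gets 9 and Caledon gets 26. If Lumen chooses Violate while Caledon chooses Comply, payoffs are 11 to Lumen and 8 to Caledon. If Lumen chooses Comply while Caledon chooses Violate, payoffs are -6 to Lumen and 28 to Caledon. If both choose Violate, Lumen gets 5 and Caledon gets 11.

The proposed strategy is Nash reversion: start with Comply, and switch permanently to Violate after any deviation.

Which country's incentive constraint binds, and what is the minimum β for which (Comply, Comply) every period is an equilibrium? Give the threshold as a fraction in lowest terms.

Lumen; β ≥ 1/3

Lumen: cooperation gives 9 each period; deviation gives 11 once then 5 forever.
  9/(1−β) ≥ 11 + 5β/(1−β) ⇒ β ≥ 2/6 = 1/3.
Caledon: cooperation gives 26 each period; deviation gives 28 once then 11 forever.
  β ≥ 2/17.
Both must hold, so the binding constraint is Lumen's: β ≥ 1/3.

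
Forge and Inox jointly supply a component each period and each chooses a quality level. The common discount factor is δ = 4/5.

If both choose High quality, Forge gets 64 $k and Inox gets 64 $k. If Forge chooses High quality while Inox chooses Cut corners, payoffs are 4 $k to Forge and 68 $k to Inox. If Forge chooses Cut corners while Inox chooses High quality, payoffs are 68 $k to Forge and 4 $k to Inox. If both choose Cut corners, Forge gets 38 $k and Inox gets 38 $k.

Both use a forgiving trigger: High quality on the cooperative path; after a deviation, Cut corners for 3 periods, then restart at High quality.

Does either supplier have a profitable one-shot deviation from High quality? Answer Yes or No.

Comparing payoff streams over the 4 periods until play realigns: cooperate → 64(1+δ+…+δ^3); deviate → 68 + 38(δ+…+δ^3).
Cooperation is sustained iff (64−38)(δ+…+δ^3) ≥ 68−64.
δ+…+δ^3 = 4/5·(1−(4/5)^3)/(1−4/5) = 1.9520, and (68−64)/(64−38) = 0.1538.
1.9520 ≥ 0.1538, so cooperation is sustainable.

No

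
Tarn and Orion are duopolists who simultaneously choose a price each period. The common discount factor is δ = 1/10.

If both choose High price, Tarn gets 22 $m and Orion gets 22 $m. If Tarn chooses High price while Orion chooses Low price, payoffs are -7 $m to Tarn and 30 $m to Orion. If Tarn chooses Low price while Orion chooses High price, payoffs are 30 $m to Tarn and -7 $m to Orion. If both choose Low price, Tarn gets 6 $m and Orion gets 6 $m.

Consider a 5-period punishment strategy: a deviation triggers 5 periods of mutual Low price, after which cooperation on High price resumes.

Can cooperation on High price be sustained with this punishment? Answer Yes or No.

No

IC: δ+…+δ^5 ≥ (30−22)/(22−6) = 1/2.
At δ = 1/10: partial sum = 0.1111 < 0.5000. Cooperation not sustainable.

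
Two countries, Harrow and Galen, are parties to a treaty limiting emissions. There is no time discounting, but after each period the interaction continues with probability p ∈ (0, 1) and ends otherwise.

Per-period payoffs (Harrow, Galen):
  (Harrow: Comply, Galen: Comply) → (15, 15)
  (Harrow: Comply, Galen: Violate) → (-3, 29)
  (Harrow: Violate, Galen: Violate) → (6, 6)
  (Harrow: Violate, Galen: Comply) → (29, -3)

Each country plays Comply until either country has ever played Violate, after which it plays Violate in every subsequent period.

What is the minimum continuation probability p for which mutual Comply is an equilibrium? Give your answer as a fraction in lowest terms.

14/23

Expected cooperation value is 15 + p·15 + p²·15 + … = 15/(1−p); deviation gives 29 + p·6/(1−p).
15 ≥ 29(1−p) + 6p ⇒ 23p ≥ 14 ⇒ p ≥ 14/23.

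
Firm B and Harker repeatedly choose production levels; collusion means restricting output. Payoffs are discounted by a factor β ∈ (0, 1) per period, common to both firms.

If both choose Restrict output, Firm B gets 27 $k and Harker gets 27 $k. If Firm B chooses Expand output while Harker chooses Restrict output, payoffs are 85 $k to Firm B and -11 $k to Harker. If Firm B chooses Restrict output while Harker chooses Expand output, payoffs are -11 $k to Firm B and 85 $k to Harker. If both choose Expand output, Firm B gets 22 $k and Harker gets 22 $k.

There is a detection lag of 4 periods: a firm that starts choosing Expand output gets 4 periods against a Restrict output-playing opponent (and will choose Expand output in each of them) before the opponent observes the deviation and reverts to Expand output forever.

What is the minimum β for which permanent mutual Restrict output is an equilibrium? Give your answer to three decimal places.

Deviating for the 4 undetected periods gains 85−27 = 58 per period over cooperation, then loses 27−22 = 5 per period forever once punishment starts.
Gain: 58(1 + β + … + β^3); loss: 5·β^4/(1−β).
No profitable deviation ⇔ 58(1−β^4) ≤ 5·β^4, i.e. β^4 ≥ 58/(58+5) = 58/63.
Hence β ≥ (58/63)^(1/4) ≈ 0.980.

0.980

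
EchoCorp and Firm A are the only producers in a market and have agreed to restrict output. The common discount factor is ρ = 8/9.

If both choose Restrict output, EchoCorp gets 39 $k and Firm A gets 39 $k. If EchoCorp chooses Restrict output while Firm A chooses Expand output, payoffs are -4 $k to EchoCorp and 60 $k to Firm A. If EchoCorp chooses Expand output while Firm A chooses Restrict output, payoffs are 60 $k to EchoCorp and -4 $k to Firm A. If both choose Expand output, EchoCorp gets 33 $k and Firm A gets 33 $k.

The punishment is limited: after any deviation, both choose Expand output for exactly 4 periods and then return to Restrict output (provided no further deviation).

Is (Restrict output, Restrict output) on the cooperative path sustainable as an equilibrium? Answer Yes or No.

Comparing payoff streams over the 5 periods until play realigns: cooperate → 39(1+ρ+…+ρ^4); deviate → 60 + 33(ρ+…+ρ^4).
Cooperation is sustained iff (39−33)(ρ+…+ρ^4) ≥ 60−39.
ρ+…+ρ^4 = 8/9·(1−(8/9)^4)/(1−8/9) = 3.0056, and (60−39)/(39−33) = 3.5000.
3.0056 < 3.5000, so cooperation is not sustainable.

No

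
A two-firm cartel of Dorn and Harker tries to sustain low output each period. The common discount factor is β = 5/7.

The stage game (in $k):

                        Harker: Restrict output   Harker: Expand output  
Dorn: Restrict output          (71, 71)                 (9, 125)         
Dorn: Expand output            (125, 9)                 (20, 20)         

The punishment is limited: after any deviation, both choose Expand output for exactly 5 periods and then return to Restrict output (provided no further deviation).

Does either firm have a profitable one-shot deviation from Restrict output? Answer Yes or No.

IC: β+…+β^5 ≥ (125−71)/(71−20) = 18/17.
At β = 5/7: partial sum = 2.0352 ≥ 1.0588. Cooperation sustainable.

No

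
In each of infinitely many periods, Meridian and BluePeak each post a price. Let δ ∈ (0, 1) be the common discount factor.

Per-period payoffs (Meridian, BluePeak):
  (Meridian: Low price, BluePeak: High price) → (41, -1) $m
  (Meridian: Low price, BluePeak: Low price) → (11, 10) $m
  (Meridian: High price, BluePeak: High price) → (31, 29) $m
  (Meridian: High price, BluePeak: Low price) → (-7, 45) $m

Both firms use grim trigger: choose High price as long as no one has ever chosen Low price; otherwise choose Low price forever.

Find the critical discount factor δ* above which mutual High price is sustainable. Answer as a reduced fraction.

For Meridian: deviation gain 41−31 = 10, per-period punishment loss 31−11 = 20. IC gives δ ≥ 10/30 = 1/3.
For BluePeak: gain 16, loss 19 per period, so δ ≥ 16/35.
The tighter constraint is BluePeak's, so cooperation needs δ ≥ 16/35.

16/35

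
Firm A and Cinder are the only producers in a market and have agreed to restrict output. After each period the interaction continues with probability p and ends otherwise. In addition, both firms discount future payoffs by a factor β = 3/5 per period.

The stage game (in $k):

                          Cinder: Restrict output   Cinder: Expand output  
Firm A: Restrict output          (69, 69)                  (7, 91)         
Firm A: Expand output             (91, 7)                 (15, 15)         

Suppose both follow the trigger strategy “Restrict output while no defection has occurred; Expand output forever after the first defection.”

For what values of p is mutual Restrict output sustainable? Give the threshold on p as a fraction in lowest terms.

With continuation probability p and discount β, the effective per-period discount factor is βp.
Grim-trigger IC: βp ≥ (91−69)/(91−15) = 11/38.
So p ≥ (11/38)/(3/5) = 55/114.

55/114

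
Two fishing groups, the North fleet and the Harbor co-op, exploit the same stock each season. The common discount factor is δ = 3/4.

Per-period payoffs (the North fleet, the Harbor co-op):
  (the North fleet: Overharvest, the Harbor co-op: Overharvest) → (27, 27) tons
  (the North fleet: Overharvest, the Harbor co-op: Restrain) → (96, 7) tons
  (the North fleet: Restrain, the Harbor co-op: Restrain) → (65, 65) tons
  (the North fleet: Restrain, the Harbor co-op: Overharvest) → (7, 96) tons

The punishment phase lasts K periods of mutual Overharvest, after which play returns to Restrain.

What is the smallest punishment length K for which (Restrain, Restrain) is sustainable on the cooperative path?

2

IC: δ(1−δ^K)/(1−δ) ≥ (96−65)/(65−27) = 31/38.
With δ = 3/4: need 1 − δ^K ≥ 31/38·(1−3/4)/(3/4), i.e. δ^K ≤ 0.7281.
Since (3/4)^1 = 0.7500 and (3/4)^2 = 0.5625, the smallest such K is 2.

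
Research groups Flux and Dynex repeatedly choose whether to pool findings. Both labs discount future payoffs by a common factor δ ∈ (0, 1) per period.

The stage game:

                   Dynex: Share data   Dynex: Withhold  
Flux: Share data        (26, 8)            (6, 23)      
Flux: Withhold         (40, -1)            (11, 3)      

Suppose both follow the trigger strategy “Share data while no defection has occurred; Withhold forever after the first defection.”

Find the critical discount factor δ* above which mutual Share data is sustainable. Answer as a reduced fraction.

3/4

Flux's threshold: (40−26)/(40−11) = 14/29.
Dynex's threshold: (23−8)/(23−3) = 3/4.
14/29 < 3/4, so Dynex binds and δ* = 3/4.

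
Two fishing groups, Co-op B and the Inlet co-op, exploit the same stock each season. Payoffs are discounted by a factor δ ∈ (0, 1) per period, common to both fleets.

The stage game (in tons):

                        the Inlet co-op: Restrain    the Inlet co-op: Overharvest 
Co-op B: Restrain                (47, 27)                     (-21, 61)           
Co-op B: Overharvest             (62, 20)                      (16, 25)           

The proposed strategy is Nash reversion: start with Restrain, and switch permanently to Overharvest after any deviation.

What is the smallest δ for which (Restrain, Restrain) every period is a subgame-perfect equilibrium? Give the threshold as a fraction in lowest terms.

Co-op B: cooperation gives 47 each period; deviation gives 62 once then 16 forever.
  47/(1−δ) ≥ 62 + 16δ/(1−δ) ⇒ δ ≥ 15/46.
the Inlet co-op: cooperation gives 27 each period; deviation gives 61 once then 25 forever.
  δ ≥ 34/36 = 17/18.
Both must hold, so the binding constraint is the Inlet co-op's: δ ≥ 17/18.

17/18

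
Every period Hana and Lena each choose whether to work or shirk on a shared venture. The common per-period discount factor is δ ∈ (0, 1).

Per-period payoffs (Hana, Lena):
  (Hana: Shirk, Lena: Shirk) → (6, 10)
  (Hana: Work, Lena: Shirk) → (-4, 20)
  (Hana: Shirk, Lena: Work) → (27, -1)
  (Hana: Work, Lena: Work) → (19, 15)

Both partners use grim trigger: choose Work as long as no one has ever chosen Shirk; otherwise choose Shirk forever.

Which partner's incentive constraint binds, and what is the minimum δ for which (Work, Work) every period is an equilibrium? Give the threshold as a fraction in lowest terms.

For Hana: deviation gain 27−19 = 8, per-period punishment loss 19−6 = 13. IC gives δ ≥ 8/21.
For Lena: gain 5, loss 5 per period, so δ ≥ 5/10 = 1/2.
The tighter constraint is Lena's, so cooperation needs δ ≥ 1/2.

Lena; δ ≥ 1/2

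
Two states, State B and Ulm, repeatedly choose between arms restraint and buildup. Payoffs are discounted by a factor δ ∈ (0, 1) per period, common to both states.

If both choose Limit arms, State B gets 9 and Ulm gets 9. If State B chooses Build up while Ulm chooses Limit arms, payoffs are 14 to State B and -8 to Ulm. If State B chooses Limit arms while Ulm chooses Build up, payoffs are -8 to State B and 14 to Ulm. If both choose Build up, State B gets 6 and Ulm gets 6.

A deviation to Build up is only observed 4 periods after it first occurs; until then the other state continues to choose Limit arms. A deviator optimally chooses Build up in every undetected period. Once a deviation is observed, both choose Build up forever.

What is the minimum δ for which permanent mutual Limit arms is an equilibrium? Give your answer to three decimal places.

0.889

A deviator earns 14 for 4 periods, then 6 forever; cooperating earns 9 forever. Multiplying the IC by (1−δ):
9 ≥ 14(1−δ^4) + 6δ^4, so 8·δ^4 ≥ 5 and δ^4 ≥ 5/8.
δ ≥ (5/8)^(1/4) ≈ 0.889.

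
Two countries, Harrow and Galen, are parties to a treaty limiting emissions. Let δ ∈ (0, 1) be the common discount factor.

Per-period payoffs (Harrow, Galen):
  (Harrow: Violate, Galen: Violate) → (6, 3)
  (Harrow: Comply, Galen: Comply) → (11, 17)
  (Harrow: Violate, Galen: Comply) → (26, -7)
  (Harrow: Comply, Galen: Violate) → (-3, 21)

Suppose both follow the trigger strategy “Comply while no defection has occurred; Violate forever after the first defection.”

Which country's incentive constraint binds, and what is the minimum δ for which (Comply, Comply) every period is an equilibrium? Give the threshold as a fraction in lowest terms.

Harrow; δ ≥ 3/4

Harrow's threshold: (26−11)/(26−6) = 3/4.
Galen's threshold: (21−17)/(21−3) = 2/9.
3/4 > 2/9, so Harrow binds and δ* = 3/4.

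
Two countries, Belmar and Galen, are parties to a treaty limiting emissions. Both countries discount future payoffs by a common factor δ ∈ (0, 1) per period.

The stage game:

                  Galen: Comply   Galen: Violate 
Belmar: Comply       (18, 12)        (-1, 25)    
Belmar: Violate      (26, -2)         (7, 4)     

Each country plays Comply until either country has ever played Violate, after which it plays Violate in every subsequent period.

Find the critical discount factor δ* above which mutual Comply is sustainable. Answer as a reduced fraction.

Belmar's threshold: (26−18)/(26−7) = 8/19.
Galen's threshold: (25−12)/(25−4) = 13/21.
8/19 < 13/21, so Galen binds and δ* = 13/21.

13/21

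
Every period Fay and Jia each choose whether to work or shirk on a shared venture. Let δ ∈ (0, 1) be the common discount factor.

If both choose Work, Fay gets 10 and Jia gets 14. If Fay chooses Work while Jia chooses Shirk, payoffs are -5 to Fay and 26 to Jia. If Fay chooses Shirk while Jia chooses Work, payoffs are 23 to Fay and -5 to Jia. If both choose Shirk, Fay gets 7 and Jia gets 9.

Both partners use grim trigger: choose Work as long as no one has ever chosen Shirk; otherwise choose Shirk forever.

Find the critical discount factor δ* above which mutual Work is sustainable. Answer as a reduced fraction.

Fay: cooperation gives 10 each period; deviation gives 23 once then 7 forever.
  10/(1−δ) ≥ 23 + 7δ/(1−δ) ⇒ δ ≥ 13/16.
Jia: cooperation gives 14 each period; deviation gives 26 once then 9 forever.
  δ ≥ 12/17.
Both must hold, so the binding constraint is Fay's: δ ≥ 13/16.

13/16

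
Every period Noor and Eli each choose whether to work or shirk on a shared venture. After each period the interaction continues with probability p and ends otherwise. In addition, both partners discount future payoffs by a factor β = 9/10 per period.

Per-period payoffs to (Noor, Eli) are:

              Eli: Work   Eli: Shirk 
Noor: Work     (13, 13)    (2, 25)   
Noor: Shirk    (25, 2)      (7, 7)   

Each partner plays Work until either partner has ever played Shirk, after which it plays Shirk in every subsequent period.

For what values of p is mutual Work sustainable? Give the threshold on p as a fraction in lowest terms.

With continuation probability p and discount β, the effective per-period discount factor is βp.
Grim-trigger IC: βp ≥ (25−13)/(25−7) = 2/3.
So p ≥ (2/3)/(9/10) = 20/27.

20/27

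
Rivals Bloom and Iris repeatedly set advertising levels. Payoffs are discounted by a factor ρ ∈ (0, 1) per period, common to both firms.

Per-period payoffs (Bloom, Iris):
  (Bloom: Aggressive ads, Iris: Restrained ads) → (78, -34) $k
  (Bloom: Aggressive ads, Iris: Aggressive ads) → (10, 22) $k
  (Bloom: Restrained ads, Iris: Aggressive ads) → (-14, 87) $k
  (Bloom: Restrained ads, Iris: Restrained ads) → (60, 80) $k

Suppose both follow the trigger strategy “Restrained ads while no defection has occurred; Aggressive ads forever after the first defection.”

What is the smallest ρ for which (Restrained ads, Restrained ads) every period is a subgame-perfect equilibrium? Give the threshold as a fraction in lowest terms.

9/34

Bloom's threshold: (78−60)/(78−10) = 9/34.
Iris's threshold: (87−80)/(87−22) = 7/65.
9/34 > 7/65, so Bloom binds and ρ* = 9/34.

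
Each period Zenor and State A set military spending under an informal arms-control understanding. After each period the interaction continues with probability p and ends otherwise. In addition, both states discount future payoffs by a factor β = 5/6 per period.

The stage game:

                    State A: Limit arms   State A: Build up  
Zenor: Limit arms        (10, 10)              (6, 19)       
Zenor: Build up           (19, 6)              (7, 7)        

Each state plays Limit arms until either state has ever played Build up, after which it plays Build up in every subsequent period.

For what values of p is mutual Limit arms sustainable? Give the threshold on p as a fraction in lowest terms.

9/10

Expected continuation weight on next period's payoff is β·p = 5/6·p, which plays the role of the discount factor.
Cooperation requires 5/6·p ≥ (19−10)/(19−7) = 3/4, hence p ≥ 9/10.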